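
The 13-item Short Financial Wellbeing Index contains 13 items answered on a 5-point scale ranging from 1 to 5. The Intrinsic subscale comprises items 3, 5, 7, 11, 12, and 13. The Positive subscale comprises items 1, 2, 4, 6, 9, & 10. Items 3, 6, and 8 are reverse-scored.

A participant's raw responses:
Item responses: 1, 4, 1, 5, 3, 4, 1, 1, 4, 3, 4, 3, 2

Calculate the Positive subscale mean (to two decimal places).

3.17

Positive items: 1, 2, 4, 6, 9, 10.
Of these, item 6 is reverse-scored; reverse-coded value = 6 − response.
  item 1: 1
  item 2: 4
  item 4: 5
  item 6: 6 − 4 = 2
  item 9: 4
  item 10: 3
Sum = 1 + 4 + 5 + 2 + 4 + 3 = 19
Mean = 19 / 6 = 3.17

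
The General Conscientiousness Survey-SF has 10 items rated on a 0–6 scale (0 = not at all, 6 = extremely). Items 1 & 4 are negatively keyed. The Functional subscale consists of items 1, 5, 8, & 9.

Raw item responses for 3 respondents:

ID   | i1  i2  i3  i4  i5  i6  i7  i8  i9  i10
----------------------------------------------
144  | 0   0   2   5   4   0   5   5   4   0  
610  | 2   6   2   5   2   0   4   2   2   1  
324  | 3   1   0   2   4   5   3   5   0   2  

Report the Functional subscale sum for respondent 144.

Respondent 144 raw: 0, 0, 2, 5, 4, 0, 5, 5, 4, 0.
Functional items: 1, 5, 8, 9.
Reverse-coded (reverse-coded value = 6 − response):
  item 1: 6 − 0 = 6
  item 5: 4
  item 8: 5
  item 9: 4
Sum = 6 + 4 + 5 + 4 = 19

19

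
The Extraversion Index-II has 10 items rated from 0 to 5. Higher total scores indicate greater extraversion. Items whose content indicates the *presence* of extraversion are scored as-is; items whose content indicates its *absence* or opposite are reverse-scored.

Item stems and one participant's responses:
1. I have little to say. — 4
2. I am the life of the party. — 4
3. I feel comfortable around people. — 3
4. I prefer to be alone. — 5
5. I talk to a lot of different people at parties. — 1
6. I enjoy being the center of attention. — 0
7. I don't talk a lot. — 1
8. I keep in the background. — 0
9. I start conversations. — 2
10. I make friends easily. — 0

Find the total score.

20

Items 1, 4, 7, 8 describe the absence/opposite of extraversion → reverse-score.
on a 0–5 scale, reversed = 5 − raw.
  item 1: 5 − 4 = 1
  item 2: 4
  item 3: 3
  item 4: 5 − 5 = 0
  item 5: 1
  item 6: 0
  item 7: 5 − 1 = 4
  item 8: 5 − 0 = 5
  item 9: 2
  item 10: 0
Total = 1 + 4 + 3 + 0 + 1 + 0 + 4 + 5 + 2 + 0 = 20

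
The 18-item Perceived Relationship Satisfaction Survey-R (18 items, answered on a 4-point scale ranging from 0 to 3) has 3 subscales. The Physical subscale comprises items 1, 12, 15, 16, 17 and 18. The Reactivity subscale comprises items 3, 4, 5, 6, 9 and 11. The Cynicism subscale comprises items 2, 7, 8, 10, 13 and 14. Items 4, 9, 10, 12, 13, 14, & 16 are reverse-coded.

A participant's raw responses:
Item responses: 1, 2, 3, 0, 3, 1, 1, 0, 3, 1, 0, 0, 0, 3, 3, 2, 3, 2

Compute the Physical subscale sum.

13

Physical items: 1, 12, 15, 16, 17, 18.
Of these, items 12 and 16 are reverse-coded; on a 0–3 scale, reversed = 3 − raw.
  item 1: 1
  item 12: 3 − 0 = 3
  item 15: 3
  item 16: 3 − 2 = 1
  item 17: 3
  item 18: 2
Sum = 1 + 3 + 3 + 1 + 3 + 2 = 13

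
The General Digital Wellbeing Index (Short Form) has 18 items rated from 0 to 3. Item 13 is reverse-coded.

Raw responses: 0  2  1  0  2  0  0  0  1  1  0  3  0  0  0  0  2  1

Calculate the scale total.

16

Raw sum = 13. Reverse-coded items: 13; their raw sum = 0.
Each reversal replaces raw with 3 − raw, changing the total by 3 − 2·raw per item.
Total = 13 + 1·3 − 2·0 = 13 + 3 − 0 = 16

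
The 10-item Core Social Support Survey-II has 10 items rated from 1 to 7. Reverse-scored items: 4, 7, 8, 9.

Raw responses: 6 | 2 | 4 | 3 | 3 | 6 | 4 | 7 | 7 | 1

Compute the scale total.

Raw sum = 43. Reverse-scored items: 4, 7, 8, 9; their raw sum = 21.
Each reversal replaces raw with 8 − raw, changing the total by 8 − 2·raw per item.
Total = 43 + 4·8 − 2·21 = 43 + 32 − 42 = 33

33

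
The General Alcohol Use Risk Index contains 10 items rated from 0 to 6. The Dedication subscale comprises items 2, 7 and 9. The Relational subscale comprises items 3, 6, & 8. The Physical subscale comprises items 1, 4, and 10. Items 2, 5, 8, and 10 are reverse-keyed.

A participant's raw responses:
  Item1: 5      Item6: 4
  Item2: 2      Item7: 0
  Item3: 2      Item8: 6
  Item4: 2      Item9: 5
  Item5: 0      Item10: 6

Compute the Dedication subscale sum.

Dedication items: 2, 7, 9.
Of these, item 2 is reverse-keyed; reverse-coded value = 6 − response.
  item 2: 6 − 2 = 4
  item 7: 0
  item 9: 5
Sum = 4 + 0 + 5 = 9

9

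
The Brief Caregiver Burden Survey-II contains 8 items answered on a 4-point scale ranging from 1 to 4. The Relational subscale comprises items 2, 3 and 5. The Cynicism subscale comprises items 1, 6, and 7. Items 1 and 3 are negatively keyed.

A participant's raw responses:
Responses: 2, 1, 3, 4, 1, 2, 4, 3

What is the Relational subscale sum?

Relational items: 2, 3, 5.
Of these, item 3 is negatively keyed; reverse-coded value = 5 − response.
  item 2: 1
  item 3: 5 − 3 = 2
  item 5: 1
Sum = 1 + 2 + 1 = 4

4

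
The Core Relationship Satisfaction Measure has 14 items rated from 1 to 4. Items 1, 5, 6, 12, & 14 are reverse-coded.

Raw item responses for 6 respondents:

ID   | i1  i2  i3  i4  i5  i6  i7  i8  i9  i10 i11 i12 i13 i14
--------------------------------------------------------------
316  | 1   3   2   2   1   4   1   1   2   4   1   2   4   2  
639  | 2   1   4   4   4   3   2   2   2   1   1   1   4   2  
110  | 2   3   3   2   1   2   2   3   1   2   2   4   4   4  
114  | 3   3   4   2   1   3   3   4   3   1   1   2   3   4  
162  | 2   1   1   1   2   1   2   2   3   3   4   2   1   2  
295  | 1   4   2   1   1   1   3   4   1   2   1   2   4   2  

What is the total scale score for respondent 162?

34

Respondent 162 raw: 2, 1, 1, 1, 2, 1, 2, 2, 3, 3, 4, 2, 1, 2.
Reverse-coded (reverse-coded value = 5 − response):
  item 1: 5 − 2 = 3
  item 2: 1
  item 3: 1
  item 4: 1
  item 5: 5 − 2 = 3
  item 6: 5 − 1 = 4
  item 7: 2
  item 8: 2
  item 9: 3
  item 10: 3
  item 11: 4
  item 12: 5 − 2 = 3
  item 13: 1
  item 14: 5 − 2 = 3
Sum = 3 + 1 + 1 + 1 + 3 + 4 + 2 + 2 + 3 + 3 + 4 + 3 + 1 + 3 = 34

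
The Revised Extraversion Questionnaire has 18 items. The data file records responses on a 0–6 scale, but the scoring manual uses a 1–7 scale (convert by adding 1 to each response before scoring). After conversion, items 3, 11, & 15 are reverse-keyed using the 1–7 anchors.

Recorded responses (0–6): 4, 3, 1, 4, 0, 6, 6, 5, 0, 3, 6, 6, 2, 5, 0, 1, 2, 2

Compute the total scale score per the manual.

Convert to 1–7: 5, 4, 2, 5, 1, 7, 7, 6, 1, 4, 7, 7, 3, 6, 1, 2, 3, 3
Reverse-coded (on a 1–7 scale, reversed = 8 − raw):
  item 3: 8 − 2 = 6
  item 11: 8 − 7 = 1
  item 15: 8 − 1 = 7
Scored: 5, 4, 6, 5, 1, 7, 7, 6, 1, 4, 1, 7, 3, 6, 7, 2, 3, 3
Total = 78

78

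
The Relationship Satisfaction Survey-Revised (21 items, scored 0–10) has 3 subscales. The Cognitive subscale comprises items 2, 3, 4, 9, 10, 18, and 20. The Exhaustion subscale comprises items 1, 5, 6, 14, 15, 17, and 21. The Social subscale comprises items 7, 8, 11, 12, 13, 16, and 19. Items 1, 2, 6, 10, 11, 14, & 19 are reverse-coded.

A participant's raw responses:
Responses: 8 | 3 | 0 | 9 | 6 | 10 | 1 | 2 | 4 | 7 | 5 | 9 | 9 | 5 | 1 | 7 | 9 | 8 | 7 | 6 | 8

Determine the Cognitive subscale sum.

Cognitive items: 2, 3, 4, 9, 10, 18, 20.
Of these, items 2 and 10 are reverse-coded; reversed = (0+10) − raw = 10 − raw.
  item 2: 10 − 3 = 7
  item 3: 0
  item 4: 9
  item 9: 4
  item 10: 10 − 7 = 3
  item 18: 8
  item 20: 6
Sum = 7 + 0 + 9 + 4 + 3 + 8 + 6 = 37

37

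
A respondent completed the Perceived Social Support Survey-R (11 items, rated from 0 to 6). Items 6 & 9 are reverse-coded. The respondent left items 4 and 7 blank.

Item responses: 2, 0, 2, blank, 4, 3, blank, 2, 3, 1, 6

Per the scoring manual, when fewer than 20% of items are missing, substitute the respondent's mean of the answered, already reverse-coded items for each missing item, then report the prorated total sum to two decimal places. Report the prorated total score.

28.11

Reverse-coded (on a 0–6 scale, reversed = 6 − raw):
  item 6: 6 − 3 = 3
  item 9: 6 − 3 = 3
Completed scored items (9 of 11): 2, 0, 2, 4, 3, 2, 3, 1, 6; sum = 23.
Person mean = 23 / 9 ≈ 2.5556
Prorated total = (23 / 9) × 11 = 28.11 (to 2 dp)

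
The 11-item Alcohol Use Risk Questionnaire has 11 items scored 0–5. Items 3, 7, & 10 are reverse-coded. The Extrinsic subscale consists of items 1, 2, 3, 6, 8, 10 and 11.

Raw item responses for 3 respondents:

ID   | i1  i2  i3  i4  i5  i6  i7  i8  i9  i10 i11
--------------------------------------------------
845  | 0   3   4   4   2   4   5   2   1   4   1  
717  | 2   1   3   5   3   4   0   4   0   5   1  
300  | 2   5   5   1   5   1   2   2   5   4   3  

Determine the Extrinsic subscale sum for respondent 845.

12

Respondent 845 raw: 0, 3, 4, 4, 2, 4, 5, 2, 1, 4, 1.
Extrinsic items: 1, 2, 3, 6, 8, 10, 11.
Reverse-coded (on a 0–5 scale, reversed = 5 − raw):
  item 1: 0
  item 2: 3
  item 3: 5 − 4 = 1
  item 6: 4
  item 8: 2
  item 10: 5 − 4 = 1
  item 11: 1
Sum = 0 + 3 + 1 + 4 + 2 + 1 + 1 = 12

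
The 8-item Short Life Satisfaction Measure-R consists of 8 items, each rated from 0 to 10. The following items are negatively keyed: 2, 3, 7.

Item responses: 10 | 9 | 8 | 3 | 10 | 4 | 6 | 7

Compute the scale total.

Negatively keyed items use 10 − raw:
  item 2: 10 − 9 = 1
  item 3: 10 − 8 = 2
  item 7: 10 − 6 = 4
After reverse-coding: 10, 1, 2, 3, 10, 4, 4, 7
Total = 10 + 1 + 2 + 3 + 10 + 4 + 4 + 7 = 41

41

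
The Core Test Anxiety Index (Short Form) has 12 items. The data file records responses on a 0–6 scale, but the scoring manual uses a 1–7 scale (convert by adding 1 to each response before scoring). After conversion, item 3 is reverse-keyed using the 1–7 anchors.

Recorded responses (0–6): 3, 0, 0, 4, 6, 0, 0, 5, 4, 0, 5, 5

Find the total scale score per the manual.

50

Convert to 1–7: 4, 1, 1, 5, 7, 1, 1, 6, 5, 1, 6, 6
Reverse-coded (reverse-coded value = 8 − response):
  item 3: 8 − 1 = 7
Scored: 4, 1, 7, 5, 7, 1, 1, 6, 5, 1, 6, 6
Total = 50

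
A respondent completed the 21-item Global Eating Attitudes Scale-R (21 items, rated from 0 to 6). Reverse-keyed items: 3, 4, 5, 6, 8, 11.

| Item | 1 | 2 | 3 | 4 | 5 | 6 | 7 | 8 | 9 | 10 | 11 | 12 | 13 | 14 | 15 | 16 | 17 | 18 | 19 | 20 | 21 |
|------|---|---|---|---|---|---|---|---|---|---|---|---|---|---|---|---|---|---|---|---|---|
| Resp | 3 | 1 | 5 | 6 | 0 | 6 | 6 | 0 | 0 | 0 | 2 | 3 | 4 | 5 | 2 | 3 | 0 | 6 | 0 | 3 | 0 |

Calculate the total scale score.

53

Apply reverse scoring (reverse-coded value = 6 − response):
  item 3: 6 − 5 = 1
  item 4: 6 − 6 = 0
  item 5: 6 − 0 = 6
  item 6: 6 − 6 = 0
  item 8: 6 − 0 = 6
  item 11: 6 − 2 = 4
Scored responses: 3, 1, 1, 0, 6, 0, 6, 6, 0, 0, 4, 3, 4, 5, 2, 3, 0, 6, 0, 3, 0
Total = 3 + 1 + 1 + 0 + 6 + 0 + 6 + 6 + 0 + 0 + 4 + 3 + 4 + 5 + 2 + 3 + 0 + 6 + 0 + 3 + 0 = 53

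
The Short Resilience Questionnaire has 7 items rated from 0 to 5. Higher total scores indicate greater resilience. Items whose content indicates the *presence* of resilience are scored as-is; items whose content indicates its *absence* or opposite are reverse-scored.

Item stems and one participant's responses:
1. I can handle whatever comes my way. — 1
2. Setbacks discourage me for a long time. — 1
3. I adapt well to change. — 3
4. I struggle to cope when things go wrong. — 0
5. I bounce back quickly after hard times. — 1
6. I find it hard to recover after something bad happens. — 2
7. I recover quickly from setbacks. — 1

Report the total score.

Items 2, 4, 6 describe the absence/opposite of resilience → reverse-score.
reversed = (0+5) − raw = 5 − raw.
  item 1: 1
  item 2: 5 − 1 = 4
  item 3: 3
  item 4: 5 − 0 = 5
  item 5: 1
  item 6: 5 − 2 = 3
  item 7: 1
Total = 1 + 4 + 3 + 5 + 1 + 3 + 1 = 18

18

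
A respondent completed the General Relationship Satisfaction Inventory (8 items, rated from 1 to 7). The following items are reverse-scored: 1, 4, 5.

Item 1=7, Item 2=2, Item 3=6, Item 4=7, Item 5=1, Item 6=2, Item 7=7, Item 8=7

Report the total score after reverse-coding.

33

Reversing items 1, 4, and 5 with 8 − raw:
Total = (8−7) + 2 + 6 + (8−7) + (8−1) + 2 + 7 + 7
      = 1 + 2 + 6 + 1 + 7 + 2 + 7 + 7 = 33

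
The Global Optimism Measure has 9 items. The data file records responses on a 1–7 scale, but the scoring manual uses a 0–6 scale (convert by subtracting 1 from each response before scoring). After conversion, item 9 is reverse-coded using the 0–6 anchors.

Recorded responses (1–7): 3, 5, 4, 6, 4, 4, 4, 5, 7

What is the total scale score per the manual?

27

Convert to 0–6: 2, 4, 3, 5, 3, 3, 3, 4, 6
Reverse-coded (reversed = (0+6) − raw = 6 − raw):
  item 9: 6 − 6 = 0
Scored: 2, 4, 3, 5, 3, 3, 3, 4, 0
Total = 27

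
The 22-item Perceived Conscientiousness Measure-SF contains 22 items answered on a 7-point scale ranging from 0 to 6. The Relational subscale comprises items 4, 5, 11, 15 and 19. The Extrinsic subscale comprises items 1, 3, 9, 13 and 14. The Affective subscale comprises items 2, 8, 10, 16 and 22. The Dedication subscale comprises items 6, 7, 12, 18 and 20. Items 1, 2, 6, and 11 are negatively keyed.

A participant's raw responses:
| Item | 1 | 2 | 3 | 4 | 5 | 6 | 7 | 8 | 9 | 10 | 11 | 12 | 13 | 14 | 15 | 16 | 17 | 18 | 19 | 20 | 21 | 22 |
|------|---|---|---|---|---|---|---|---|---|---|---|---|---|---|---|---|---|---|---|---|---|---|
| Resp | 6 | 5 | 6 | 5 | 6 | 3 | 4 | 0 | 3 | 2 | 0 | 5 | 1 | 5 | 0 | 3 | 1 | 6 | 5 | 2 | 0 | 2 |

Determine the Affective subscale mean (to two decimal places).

Affective items: 2, 8, 10, 16, 22.
Of these, item 2 is negatively keyed; reversed = (0+6) − raw = 6 − raw.
  item 2: 6 − 5 = 1
  item 8: 0
  item 10: 2
  item 16: 3
  item 22: 2
Sum = 1 + 0 + 2 + 3 + 2 = 8
Mean = 8 / 5 = 1.60

1.60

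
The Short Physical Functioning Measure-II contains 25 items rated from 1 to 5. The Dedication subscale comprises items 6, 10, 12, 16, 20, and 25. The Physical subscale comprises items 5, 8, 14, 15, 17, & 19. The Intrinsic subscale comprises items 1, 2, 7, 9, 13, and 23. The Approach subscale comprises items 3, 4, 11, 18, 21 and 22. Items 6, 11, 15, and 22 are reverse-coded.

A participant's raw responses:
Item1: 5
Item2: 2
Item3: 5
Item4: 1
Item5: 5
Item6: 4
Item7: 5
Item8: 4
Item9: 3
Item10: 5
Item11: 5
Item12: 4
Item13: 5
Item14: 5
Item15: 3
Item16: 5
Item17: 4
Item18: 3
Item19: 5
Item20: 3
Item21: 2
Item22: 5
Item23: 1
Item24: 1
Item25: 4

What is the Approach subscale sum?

13

Approach items: 3, 4, 11, 18, 21, 22.
Of these, items 11 and 22 are reverse-coded; reversed = (1+5) − raw = 6 − raw.
  item 3: 5
  item 4: 1
  item 11: 6 − 5 = 1
  item 18: 3
  item 21: 2
  item 22: 6 − 5 = 1
Sum = 5 + 1 + 1 + 3 + 2 + 1 = 13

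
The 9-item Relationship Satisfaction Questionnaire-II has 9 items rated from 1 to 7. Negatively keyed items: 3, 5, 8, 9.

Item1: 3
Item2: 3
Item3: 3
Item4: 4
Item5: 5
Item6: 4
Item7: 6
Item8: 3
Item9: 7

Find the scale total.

34

Negatively keyed items use 8 − raw:
  item 3: 8 − 3 = 5
  item 5: 8 − 5 = 3
  item 8: 8 − 3 = 5
  item 9: 8 − 7 = 1
Scored responses: 3, 3, 5, 4, 3, 4, 6, 5, 1
Total = 3 + 3 + 5 + 4 + 3 + 4 + 6 + 5 + 1 = 34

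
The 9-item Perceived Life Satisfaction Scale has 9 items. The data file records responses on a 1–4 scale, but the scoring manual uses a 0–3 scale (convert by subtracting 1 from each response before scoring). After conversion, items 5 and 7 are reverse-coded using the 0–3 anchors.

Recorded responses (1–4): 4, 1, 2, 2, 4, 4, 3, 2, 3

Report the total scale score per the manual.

Convert to 0–3: 3, 0, 1, 1, 3, 3, 2, 1, 2
Reverse-coded (reverse-coded value = 3 − response):
  item 5: 3 − 3 = 0
  item 7: 3 − 2 = 1
Scored: 3, 0, 1, 1, 0, 3, 1, 1, 2
Total = 12

12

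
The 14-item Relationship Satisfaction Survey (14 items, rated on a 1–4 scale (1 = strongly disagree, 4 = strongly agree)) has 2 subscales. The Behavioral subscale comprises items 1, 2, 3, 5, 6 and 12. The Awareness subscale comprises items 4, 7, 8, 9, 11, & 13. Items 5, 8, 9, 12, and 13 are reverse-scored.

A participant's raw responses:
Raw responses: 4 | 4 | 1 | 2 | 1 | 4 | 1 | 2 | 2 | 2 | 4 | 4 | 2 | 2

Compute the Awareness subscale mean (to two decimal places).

2.67

Awareness items: 4, 7, 8, 9, 11, 13.
Of these, items 8, 9, and 13 are reverse-scored; reversed = (1+4) − raw = 5 − raw.
  item 4: 2
  item 7: 1
  item 8: 5 − 2 = 3
  item 9: 5 − 2 = 3
  item 11: 4
  item 13: 5 − 2 = 3
Sum = 2 + 1 + 3 + 3 + 4 + 3 = 16
Mean = 16 / 6 = 2.67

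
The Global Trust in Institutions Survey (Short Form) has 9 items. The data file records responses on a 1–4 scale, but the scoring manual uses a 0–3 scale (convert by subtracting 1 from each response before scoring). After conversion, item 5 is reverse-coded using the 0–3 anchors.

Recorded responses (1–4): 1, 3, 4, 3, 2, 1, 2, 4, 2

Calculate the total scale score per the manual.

Convert to 0–3: 0, 2, 3, 2, 1, 0, 1, 3, 1
Reverse-coded (reverse-coded value = 3 − response):
  item 5: 3 − 1 = 2
Scored: 0, 2, 3, 2, 2, 0, 1, 3, 1
Total = 14

14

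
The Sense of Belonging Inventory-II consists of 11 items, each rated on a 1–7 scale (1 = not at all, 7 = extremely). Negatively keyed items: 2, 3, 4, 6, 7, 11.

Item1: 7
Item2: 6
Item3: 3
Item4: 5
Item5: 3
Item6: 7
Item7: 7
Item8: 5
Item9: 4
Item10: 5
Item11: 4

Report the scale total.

40

Raw sum = 56. Negatively keyed items: 2, 3, 4, 6, 7, 11; their raw sum = 32.
Each reversal replaces raw with 8 − raw, changing the total by 8 − 2·raw per item.
Total = 56 + 6·8 − 2·32 = 56 + 48 − 64 = 40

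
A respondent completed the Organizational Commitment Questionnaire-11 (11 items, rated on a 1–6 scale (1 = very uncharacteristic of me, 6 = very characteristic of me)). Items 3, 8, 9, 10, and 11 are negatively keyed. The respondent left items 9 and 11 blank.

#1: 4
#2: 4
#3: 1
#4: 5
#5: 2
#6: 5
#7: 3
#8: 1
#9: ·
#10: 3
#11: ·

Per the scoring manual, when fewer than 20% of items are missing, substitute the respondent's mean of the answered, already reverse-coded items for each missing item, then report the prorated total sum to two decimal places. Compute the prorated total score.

Reverse-coded (on a 1–6 scale, reversed = 7 − raw):
  item 3: 7 − 1 = 6
  item 8: 7 − 1 = 6
  item 10: 7 − 3 = 4
Completed scored items (9 of 11): 4, 4, 6, 5, 2, 5, 3, 6, 4; sum = 39.
Person mean = 39 / 9 ≈ 4.3333
Prorated total = (39 / 9) × 11 = 47.67 (to 2 dp)

47.67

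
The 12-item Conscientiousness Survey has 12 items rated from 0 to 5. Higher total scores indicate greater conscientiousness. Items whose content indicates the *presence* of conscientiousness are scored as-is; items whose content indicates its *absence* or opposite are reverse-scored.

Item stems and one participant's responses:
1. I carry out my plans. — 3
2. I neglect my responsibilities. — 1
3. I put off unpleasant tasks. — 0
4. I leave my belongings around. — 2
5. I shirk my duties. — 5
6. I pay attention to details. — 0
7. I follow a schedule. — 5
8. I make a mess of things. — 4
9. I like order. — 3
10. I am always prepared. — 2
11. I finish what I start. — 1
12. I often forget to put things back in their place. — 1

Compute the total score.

31

Items 2, 3, 4, 5, 8, 12 describe the absence/opposite of conscientiousness → reverse-score.
on a 0–5 scale, reversed = 5 − raw.
  item 1: 3
  item 2: 5 − 1 = 4
  item 3: 5 − 0 = 5
  item 4: 5 − 2 = 3
  item 5: 5 − 5 = 0
  item 6: 0
  item 7: 5
  item 8: 5 − 4 = 1
  item 9: 3
  item 10: 2
  item 11: 1
  item 12: 5 − 1 = 4
Total = 3 + 4 + 5 + 3 + 0 + 0 + 5 + 1 + 3 + 2 + 1 + 4 = 31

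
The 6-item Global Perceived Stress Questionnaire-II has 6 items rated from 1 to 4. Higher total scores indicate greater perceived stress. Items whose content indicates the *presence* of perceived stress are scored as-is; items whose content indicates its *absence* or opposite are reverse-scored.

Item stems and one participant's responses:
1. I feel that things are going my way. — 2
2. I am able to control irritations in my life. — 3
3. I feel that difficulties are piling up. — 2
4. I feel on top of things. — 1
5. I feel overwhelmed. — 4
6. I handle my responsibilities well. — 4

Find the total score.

16

Items 1, 2, 4, 6 describe the absence/opposite of perceived stress → reverse-score.
reverse-coded value = 5 − response.
  item 1: 5 − 2 = 3
  item 2: 5 − 3 = 2
  item 3: 2
  item 4: 5 − 1 = 4
  item 5: 4
  item 6: 5 − 4 = 1
Total = 3 + 2 + 2 + 4 + 4 + 1 = 16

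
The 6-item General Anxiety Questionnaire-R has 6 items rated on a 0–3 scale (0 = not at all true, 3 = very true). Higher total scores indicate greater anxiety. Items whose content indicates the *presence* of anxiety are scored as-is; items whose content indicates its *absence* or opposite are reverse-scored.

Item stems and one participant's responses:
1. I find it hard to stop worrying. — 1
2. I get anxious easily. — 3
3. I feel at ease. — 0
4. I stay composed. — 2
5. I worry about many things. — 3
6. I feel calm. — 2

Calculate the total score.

Items 3, 4, 6 describe the absence/opposite of anxiety → reverse-score.
reverse-coded value = 3 − response.
  item 1: 1
  item 2: 3
  item 3: 3 − 0 = 3
  item 4: 3 − 2 = 1
  item 5: 3
  item 6: 3 − 2 = 1
Total = 1 + 3 + 3 + 1 + 3 + 1 = 12

12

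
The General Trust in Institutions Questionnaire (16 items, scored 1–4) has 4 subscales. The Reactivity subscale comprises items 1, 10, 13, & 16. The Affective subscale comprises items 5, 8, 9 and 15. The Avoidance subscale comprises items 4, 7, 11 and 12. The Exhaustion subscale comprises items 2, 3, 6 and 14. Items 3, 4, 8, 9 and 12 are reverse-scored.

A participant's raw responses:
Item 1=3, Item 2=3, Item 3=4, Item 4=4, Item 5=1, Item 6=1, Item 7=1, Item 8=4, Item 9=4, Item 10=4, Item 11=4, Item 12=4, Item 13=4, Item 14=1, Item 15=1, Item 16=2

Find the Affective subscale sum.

4

Affective items: 5, 8, 9, 15.
Of these, items 8 & 9 are reverse-scored; on a 1–4 scale, reversed = 5 − raw.
  item 5: 1
  item 8: 5 − 4 = 1
  item 9: 5 − 4 = 1
  item 15: 1
Sum = 1 + 1 + 1 + 1 = 4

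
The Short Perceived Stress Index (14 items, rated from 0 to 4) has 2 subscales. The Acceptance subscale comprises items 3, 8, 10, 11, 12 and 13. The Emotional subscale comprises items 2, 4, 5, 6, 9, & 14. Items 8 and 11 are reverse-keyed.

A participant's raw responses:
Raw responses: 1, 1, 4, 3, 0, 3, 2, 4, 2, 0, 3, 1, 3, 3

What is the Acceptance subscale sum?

9

Acceptance items: 3, 8, 10, 11, 12, 13.
Of these, items 8 & 11 are reverse-keyed; on a 0–4 scale, reversed = 4 − raw.
  item 3: 4
  item 8: 4 − 4 = 0
  item 10: 0
  item 11: 4 − 3 = 1
  item 12: 1
  item 13: 3
Sum = 4 + 0 + 0 + 1 + 1 + 3 = 9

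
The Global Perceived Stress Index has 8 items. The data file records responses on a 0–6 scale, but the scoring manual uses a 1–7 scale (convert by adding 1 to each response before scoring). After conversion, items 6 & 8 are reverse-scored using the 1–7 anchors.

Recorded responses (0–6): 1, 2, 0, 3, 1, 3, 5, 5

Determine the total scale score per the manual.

Convert to 1–7: 2, 3, 1, 4, 2, 4, 6, 6
Reverse-coded (reverse-coded value = 8 − response):
  item 6: 8 − 4 = 4
  item 8: 8 − 6 = 2
Scored: 2, 3, 1, 4, 2, 4, 6, 2
Total = 24

24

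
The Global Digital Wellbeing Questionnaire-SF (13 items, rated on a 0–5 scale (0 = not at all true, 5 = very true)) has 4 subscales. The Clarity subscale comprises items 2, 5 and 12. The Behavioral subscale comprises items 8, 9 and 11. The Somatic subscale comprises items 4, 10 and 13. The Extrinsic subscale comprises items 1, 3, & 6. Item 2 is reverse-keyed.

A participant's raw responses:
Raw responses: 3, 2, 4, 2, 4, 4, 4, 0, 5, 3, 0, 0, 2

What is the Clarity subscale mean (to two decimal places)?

Clarity items: 2, 5, 12.
Of these, item 2 is reverse-keyed; reverse-coded value = 5 − response.
  item 2: 5 − 2 = 3
  item 5: 4
  item 12: 0
Sum = 3 + 4 + 0 = 7
Mean = 7 / 3 = 2.33

2.33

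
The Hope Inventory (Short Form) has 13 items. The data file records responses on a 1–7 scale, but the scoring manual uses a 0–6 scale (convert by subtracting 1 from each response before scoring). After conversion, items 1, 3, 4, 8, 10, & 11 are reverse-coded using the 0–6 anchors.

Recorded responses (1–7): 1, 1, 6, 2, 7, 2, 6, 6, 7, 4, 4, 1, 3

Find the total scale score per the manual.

39

Convert to 0–6: 0, 0, 5, 1, 6, 1, 5, 5, 6, 3, 3, 0, 2
Reverse-coded (on a 0–6 scale, reversed = 6 − raw):
  item 1: 6 − 0 = 6
  item 3: 6 − 5 = 1
  item 4: 6 − 1 = 5
  item 8: 6 − 5 = 1
  item 10: 6 − 3 = 3
  item 11: 6 − 3 = 3
Scored: 6, 0, 1, 5, 6, 1, 5, 1, 6, 3, 3, 0, 2
Total = 39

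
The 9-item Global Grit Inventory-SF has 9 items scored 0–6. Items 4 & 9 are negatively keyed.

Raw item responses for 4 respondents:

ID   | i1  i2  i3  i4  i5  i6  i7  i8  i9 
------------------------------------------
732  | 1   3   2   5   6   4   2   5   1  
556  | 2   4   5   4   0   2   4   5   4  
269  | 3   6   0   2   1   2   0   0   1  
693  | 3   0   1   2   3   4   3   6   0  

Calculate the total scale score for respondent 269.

21

Respondent 269 raw: 3, 6, 0, 2, 1, 2, 0, 0, 1.
Reverse-coded (on a 0–6 scale, reversed = 6 − raw):
  item 1: 3
  item 2: 6
  item 3: 0
  item 4: 6 − 2 = 4
  item 5: 1
  item 6: 2
  item 7: 0
  item 8: 0
  item 9: 6 − 1 = 5
Sum = 3 + 6 + 0 + 4 + 1 + 2 + 0 + 0 + 5 = 21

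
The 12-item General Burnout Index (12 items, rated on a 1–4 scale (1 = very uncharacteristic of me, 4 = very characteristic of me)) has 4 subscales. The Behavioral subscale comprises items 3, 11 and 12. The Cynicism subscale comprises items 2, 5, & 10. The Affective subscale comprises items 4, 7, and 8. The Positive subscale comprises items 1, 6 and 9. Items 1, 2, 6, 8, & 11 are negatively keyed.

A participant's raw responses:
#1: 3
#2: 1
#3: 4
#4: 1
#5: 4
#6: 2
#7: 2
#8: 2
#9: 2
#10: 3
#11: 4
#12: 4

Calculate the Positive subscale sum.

Positive items: 1, 6, 9.
Of these, items 1 and 6 are negatively keyed; reversed = (1+4) − raw = 5 − raw.
  item 1: 5 − 3 = 2
  item 6: 5 − 2 = 3
  item 9: 2
Sum = 2 + 3 + 2 = 7

7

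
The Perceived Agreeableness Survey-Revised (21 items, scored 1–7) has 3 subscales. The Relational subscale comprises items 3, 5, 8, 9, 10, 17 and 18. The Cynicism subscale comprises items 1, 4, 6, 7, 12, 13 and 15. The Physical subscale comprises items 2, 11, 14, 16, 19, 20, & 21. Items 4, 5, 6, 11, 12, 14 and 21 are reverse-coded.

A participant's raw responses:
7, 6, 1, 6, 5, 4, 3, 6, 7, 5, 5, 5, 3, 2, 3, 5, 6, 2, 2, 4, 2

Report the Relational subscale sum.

30

Relational items: 3, 5, 8, 9, 10, 17, 18.
Of these, item 5 is reverse-coded; on a 1–7 scale, reversed = 8 − raw.
  item 3: 1
  item 5: 8 − 5 = 3
  item 8: 6
  item 9: 7
  item 10: 5
  item 17: 6
  item 18: 2
Sum = 1 + 3 + 6 + 7 + 5 + 6 + 2 = 30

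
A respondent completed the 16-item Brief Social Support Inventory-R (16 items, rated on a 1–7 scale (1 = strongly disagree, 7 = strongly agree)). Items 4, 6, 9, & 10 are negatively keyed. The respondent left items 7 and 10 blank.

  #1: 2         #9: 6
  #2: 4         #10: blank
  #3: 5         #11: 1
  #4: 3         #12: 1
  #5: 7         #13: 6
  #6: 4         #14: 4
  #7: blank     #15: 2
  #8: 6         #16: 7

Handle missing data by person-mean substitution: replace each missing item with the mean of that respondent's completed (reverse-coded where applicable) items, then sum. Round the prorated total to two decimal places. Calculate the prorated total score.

64.00

Reverse-coded (reversed = (1+7) − raw = 8 − raw):
  item 4: 8 − 3 = 5
  item 6: 8 − 4 = 4
  item 9: 8 − 6 = 2
Completed scored items (14 of 16): 2, 4, 5, 5, 7, 4, 6, 2, 1, 1, 6, 4, 2, 7; sum = 56.
Person mean = 56 / 14 ≈ 4.0000
Prorated total = (56 / 14) × 16 = 64.00 (to 2 dp)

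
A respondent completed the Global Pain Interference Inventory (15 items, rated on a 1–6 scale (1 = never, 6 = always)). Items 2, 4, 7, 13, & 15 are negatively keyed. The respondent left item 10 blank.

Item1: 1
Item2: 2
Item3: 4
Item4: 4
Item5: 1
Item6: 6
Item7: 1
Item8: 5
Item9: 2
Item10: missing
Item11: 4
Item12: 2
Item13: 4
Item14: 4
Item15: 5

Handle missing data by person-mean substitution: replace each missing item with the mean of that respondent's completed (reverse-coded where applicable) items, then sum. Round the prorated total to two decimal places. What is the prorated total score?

51.43

Reverse-coded (reverse-coded value = 7 − response):
  item 2: 7 − 2 = 5
  item 4: 7 − 4 = 3
  item 7: 7 − 1 = 6
  item 13: 7 − 4 = 3
  item 15: 7 − 5 = 2
Completed scored items (14 of 15): 1, 5, 4, 3, 1, 6, 6, 5, 2, 4, 2, 3, 4, 2; sum = 48.
Person mean = 48 / 14 ≈ 3.4286
Prorated total = (48 / 14) × 15 = 51.43 (to 2 dp)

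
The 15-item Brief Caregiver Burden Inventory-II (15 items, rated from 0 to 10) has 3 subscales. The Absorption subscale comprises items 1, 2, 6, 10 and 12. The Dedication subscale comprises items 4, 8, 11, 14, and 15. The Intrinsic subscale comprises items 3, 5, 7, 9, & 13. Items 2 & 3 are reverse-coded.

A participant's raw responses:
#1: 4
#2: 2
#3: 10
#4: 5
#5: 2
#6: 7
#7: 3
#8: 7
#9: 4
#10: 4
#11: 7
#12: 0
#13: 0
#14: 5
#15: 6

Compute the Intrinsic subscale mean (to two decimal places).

1.80

Intrinsic items: 3, 5, 7, 9, 13.
Of these, item 3 is reverse-coded; on a 0–10 scale, reversed = 10 − raw.
  item 3: 10 − 10 = 0
  item 5: 2
  item 7: 3
  item 9: 4
  item 13: 0
Sum = 0 + 2 + 3 + 4 + 0 = 9
Mean = 9 / 5 = 1.80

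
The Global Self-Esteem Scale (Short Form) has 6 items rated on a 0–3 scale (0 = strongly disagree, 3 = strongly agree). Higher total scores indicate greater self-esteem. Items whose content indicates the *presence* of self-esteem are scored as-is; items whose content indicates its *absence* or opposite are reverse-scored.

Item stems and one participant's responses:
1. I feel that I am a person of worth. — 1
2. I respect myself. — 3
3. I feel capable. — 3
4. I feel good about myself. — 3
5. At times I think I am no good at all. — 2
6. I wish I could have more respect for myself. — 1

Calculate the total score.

Items 5, 6 describe the absence/opposite of self-esteem → reverse-score.
reverse-coded value = 3 − response.
  item 1: 1
  item 2: 3
  item 3: 3
  item 4: 3
  item 5: 3 − 2 = 1
  item 6: 3 − 1 = 2
Total = 1 + 3 + 3 + 3 + 1 + 2 = 13

13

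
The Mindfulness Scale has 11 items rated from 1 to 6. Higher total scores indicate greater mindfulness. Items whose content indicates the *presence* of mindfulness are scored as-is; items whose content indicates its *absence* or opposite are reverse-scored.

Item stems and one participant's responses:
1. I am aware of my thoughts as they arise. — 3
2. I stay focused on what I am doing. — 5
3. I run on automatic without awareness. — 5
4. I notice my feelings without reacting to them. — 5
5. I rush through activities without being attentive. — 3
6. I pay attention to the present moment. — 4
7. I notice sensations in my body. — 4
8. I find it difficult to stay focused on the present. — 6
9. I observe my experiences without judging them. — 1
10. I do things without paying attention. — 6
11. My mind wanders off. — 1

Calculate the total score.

36

Items 3, 5, 8, 10, 11 describe the absence/opposite of mindfulness → reverse-score.
reverse-coded value = 7 − response.
  item 1: 3
  item 2: 5
  item 3: 7 − 5 = 2
  item 4: 5
  item 5: 7 − 3 = 4
  item 6: 4
  item 7: 4
  item 8: 7 − 6 = 1
  item 9: 1
  item 10: 7 − 6 = 1
  item 11: 7 − 1 = 6
Total = 3 + 5 + 2 + 5 + 4 + 4 + 4 + 1 + 1 + 1 + 6 = 36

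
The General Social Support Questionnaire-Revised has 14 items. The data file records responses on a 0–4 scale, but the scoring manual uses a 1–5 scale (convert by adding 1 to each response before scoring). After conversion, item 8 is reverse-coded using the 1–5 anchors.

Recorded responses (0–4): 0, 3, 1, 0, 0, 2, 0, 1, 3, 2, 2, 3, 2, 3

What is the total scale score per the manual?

38

Convert to 1–5: 1, 4, 2, 1, 1, 3, 1, 2, 4, 3, 3, 4, 3, 4
Reverse-coded (on a 1–5 scale, reversed = 6 − raw):
  item 8: 6 − 2 = 4
Scored: 1, 4, 2, 1, 1, 3, 1, 4, 4, 3, 3, 4, 3, 4
Total = 38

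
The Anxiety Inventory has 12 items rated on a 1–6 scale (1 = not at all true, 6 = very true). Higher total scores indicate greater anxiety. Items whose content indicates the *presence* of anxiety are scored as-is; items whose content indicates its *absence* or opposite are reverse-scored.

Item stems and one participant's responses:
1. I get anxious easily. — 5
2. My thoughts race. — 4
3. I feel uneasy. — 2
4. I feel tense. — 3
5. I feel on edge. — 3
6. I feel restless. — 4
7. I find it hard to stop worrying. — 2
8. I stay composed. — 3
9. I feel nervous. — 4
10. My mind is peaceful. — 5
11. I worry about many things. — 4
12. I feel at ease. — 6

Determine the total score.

Items 8, 10, 12 describe the absence/opposite of anxiety → reverse-score.
on a 1–6 scale, reversed = 7 − raw.
  item 1: 5
  item 2: 4
  item 3: 2
  item 4: 3
  item 5: 3
  item 6: 4
  item 7: 2
  item 8: 7 − 3 = 4
  item 9: 4
  item 10: 7 − 5 = 2
  item 11: 4
  item 12: 7 − 6 = 1
Total = 5 + 4 + 2 + 3 + 3 + 4 + 2 + 4 + 4 + 2 + 4 + 1 = 38

38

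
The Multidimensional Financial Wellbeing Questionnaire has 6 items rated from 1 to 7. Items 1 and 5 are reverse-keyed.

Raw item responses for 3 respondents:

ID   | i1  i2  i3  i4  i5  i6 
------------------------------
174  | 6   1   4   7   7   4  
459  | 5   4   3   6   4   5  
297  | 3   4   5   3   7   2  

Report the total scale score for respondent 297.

20

Respondent 297 raw: 3, 4, 5, 3, 7, 2.
Reverse-coded (on a 1–7 scale, reversed = 8 − raw):
  item 1: 8 − 3 = 5
  item 2: 4
  item 3: 5
  item 4: 3
  item 5: 8 − 7 = 1
  item 6: 2
Sum = 5 + 4 + 5 + 3 + 1 + 2 = 20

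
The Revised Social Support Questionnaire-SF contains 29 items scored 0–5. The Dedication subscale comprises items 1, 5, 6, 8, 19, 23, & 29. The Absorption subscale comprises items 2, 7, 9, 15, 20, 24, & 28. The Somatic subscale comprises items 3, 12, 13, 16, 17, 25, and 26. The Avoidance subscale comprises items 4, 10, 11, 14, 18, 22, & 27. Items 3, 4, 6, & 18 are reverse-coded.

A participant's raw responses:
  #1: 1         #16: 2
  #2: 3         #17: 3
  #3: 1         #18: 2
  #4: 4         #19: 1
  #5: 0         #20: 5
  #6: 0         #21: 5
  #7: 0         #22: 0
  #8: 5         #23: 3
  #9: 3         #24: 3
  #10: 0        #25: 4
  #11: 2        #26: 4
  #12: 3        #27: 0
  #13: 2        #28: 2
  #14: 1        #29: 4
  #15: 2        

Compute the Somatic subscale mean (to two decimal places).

3.14

Somatic items: 3, 12, 13, 16, 17, 25, 26.
Of these, item 3 is reverse-coded; reverse-coded value = 5 − response.
  item 3: 5 − 1 = 4
  item 12: 3
  item 13: 2
  item 16: 2
  item 17: 3
  item 25: 4
  item 26: 4
Sum = 4 + 3 + 2 + 2 + 3 + 4 + 4 = 22
Mean = 22 / 7 = 3.14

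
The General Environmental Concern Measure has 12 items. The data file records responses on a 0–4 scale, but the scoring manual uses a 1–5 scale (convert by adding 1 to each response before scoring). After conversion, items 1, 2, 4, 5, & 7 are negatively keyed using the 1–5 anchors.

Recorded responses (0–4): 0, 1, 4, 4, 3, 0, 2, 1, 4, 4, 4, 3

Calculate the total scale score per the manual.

Convert to 1–5: 1, 2, 5, 5, 4, 1, 3, 2, 5, 5, 5, 4
Reverse-coded (on a 1–5 scale, reversed = 6 − raw):
  item 1: 6 − 1 = 5
  item 2: 6 − 2 = 4
  item 4: 6 − 5 = 1
  item 5: 6 − 4 = 2
  item 7: 6 − 3 = 3
Scored: 5, 4, 5, 1, 2, 1, 3, 2, 5, 5, 5, 4
Total = 42

42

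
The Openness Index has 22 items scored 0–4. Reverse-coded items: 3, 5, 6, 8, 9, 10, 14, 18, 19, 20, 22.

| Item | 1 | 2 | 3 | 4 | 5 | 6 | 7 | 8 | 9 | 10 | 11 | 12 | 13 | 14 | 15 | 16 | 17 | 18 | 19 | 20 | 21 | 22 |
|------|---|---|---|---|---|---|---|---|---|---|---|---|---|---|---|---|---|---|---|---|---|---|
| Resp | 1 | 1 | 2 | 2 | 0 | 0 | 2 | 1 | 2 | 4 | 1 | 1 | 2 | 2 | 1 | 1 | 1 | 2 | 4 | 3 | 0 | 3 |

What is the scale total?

Reverse-coded items use 4 − raw:
  item 3: 4 − 2 = 2
  item 5: 4 − 0 = 4
  item 6: 4 − 0 = 4
  item 8: 4 − 1 = 3
  item 9: 4 − 2 = 2
  item 10: 4 − 4 = 0
  item 14: 4 − 2 = 2
  item 18: 4 − 2 = 2
  item 19: 4 − 4 = 0
  item 20: 4 − 3 = 1
  item 22: 4 − 3 = 1
Scored items: 1, 1, 2, 2, 4, 4, 2, 3, 2, 0, 1, 1, 2, 2, 1, 1, 1, 2, 0, 1, 0, 1
Total = 1 + 1 + 2 + 2 + 4 + 4 + 2 + 3 + 2 + 0 + 1 + 1 + 2 + 2 + 1 + 1 + 1 + 2 + 0 + 1 + 0 + 1 = 34

34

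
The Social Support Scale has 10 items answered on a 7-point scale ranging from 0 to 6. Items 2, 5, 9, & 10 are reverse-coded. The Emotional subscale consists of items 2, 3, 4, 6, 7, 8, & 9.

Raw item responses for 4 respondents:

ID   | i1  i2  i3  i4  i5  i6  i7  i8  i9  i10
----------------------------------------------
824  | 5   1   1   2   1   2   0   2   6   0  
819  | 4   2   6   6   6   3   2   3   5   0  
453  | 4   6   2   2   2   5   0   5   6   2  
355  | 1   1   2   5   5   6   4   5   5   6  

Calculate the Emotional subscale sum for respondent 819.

25

Respondent 819 raw: 4, 2, 6, 6, 6, 3, 2, 3, 5, 0.
Emotional items: 2, 3, 4, 6, 7, 8, 9.
Reverse-coded (on a 0–6 scale, reversed = 6 − raw):
  item 2: 6 − 2 = 4
  item 3: 6
  item 4: 6
  item 6: 3
  item 7: 2
  item 8: 3
  item 9: 6 − 5 = 1
Sum = 4 + 6 + 6 + 3 + 2 + 3 + 1 = 25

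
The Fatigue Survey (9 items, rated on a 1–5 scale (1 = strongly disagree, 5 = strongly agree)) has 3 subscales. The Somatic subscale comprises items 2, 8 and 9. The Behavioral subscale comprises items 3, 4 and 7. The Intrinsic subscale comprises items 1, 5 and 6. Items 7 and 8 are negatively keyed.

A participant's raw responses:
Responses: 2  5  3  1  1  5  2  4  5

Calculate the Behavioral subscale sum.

8

Behavioral items: 3, 4, 7.
Of these, item 7 is negatively keyed; on a 1–5 scale, reversed = 6 − raw.
  item 3: 3
  item 4: 1
  item 7: 6 − 2 = 4
Sum = 3 + 1 + 4 = 8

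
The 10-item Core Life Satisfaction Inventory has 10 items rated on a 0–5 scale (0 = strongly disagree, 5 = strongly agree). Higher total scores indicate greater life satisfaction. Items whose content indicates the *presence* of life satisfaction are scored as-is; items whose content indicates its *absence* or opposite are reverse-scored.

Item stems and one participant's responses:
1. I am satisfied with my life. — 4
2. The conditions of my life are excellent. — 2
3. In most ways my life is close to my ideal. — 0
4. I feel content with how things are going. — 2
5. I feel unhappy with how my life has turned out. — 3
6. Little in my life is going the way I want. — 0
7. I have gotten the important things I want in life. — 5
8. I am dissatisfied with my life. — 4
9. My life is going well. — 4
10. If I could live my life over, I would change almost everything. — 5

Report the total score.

25

Items 5, 6, 8, 10 describe the absence/opposite of life satisfaction → reverse-score.
on a 0–5 scale, reversed = 5 − raw.
  item 1: 4
  item 2: 2
  item 3: 0
  item 4: 2
  item 5: 5 − 3 = 2
  item 6: 5 − 0 = 5
  item 7: 5
  item 8: 5 − 4 = 1
  item 9: 4
  item 10: 5 − 5 = 0
Total = 4 + 2 + 0 + 2 + 2 + 5 + 5 + 1 + 4 + 0 = 25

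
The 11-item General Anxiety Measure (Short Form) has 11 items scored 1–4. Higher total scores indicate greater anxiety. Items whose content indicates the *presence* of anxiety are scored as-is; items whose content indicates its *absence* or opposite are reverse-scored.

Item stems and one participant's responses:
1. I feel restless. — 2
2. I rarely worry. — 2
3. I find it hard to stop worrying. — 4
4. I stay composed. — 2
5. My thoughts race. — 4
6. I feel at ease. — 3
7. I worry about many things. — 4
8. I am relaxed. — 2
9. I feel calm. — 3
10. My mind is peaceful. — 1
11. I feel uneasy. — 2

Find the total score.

33

Items 2, 4, 6, 8, 9, 10 describe the absence/opposite of anxiety → reverse-score.
reverse-coded value = 5 − response.
  item 1: 2
  item 2: 5 − 2 = 3
  item 3: 4
  item 4: 5 − 2 = 3
  item 5: 4
  item 6: 5 − 3 = 2
  item 7: 4
  item 8: 5 − 2 = 3
  item 9: 5 − 3 = 2
  item 10: 5 − 1 = 4
  item 11: 2
Total = 2 + 3 + 4 + 3 + 4 + 2 + 4 + 3 + 2 + 4 + 2 = 33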